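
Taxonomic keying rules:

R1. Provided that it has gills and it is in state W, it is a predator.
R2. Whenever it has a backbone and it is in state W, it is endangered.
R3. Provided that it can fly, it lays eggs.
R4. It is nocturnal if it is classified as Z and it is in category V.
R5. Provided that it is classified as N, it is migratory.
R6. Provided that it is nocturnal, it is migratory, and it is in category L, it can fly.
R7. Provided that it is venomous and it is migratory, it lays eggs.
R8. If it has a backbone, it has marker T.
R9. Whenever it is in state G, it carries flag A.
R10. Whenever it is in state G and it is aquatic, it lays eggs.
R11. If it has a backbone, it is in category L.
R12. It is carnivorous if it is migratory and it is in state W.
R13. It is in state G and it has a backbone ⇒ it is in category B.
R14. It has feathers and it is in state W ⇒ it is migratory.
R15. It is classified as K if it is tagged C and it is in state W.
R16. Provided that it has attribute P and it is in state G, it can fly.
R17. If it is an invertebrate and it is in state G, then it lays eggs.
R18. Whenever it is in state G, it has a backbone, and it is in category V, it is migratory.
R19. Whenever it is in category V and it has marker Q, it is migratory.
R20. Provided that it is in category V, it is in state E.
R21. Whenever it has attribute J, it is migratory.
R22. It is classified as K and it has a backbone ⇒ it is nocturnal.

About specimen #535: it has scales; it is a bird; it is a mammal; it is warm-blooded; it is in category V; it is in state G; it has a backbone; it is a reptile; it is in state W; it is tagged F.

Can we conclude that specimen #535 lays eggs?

No

Forward chaining from the given facts derives: is endangered, has marker T, carries flag A, is in category L, is in category B, is migratory, is in state E, is carnivorous.
Rules concluding "it lays eggs": R3 needs "it can fly"; R7 needs "it is venomous"; R10 needs "it is aquatic"; R17 needs "it is an invertebrate" — none of these are established.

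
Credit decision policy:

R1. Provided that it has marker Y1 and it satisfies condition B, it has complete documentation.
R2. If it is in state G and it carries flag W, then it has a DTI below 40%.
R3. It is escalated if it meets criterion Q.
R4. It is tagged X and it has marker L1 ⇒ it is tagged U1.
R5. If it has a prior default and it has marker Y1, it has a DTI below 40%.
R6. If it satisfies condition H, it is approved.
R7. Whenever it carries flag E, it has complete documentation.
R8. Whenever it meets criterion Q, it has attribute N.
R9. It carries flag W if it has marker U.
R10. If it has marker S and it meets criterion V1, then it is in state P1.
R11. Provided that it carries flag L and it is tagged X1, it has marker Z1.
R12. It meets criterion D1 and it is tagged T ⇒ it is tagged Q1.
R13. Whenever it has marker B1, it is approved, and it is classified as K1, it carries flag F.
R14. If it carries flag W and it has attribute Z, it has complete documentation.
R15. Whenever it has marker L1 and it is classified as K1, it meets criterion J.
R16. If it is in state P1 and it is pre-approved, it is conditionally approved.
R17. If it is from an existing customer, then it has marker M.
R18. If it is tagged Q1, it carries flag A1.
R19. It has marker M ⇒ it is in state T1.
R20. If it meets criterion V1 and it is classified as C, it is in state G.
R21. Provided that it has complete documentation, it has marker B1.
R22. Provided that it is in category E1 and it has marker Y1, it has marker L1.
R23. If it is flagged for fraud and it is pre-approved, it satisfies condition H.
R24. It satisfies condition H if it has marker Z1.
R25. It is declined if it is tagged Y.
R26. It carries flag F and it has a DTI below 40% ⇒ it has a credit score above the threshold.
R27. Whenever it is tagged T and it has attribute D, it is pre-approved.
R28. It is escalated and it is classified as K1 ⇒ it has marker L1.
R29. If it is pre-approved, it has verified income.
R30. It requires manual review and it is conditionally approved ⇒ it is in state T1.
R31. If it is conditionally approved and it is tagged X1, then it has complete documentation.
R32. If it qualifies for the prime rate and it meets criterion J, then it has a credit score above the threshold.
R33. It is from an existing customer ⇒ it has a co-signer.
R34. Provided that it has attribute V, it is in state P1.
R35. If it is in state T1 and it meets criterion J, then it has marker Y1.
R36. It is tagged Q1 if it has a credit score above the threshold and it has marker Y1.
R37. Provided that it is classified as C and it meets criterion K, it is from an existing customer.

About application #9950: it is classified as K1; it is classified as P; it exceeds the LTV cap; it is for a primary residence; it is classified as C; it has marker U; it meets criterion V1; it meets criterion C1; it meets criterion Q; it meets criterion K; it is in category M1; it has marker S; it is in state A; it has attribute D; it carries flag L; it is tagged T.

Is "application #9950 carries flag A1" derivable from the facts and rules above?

Forward chaining from the given facts derives: is escalated, has attribute N, carries flag W, is in state P1, is in state G, is pre-approved, has marker L1, has verified income, is from an existing customer, has a DTI below 40%, meets criterion J, is conditionally approved, has marker M, is in state T1, has a co-signer, has marker Y1.
The only rule concluding "it carries flag A1" is R18, which needs "it is tagged Q1"; that is never established.

No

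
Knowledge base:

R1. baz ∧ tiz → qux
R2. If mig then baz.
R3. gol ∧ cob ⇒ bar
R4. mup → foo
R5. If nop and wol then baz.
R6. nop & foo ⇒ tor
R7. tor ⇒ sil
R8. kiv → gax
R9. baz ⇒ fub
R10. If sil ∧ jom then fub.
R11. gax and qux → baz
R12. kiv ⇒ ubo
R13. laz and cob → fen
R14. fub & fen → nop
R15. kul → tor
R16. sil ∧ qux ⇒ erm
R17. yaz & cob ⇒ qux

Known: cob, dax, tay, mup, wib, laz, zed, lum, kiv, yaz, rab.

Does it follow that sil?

foo  (by R4: mup)
gax  (by R8: kiv)
fen  (by R13: laz, cob)
qux  (by R17: yaz, cob)
baz  (by R11: gax, qux)
fub  (by R9: baz)
nop  (by R14: fub, fen)
tor  (by R6: nop, foo)
sil  (by R7: tor)

Yes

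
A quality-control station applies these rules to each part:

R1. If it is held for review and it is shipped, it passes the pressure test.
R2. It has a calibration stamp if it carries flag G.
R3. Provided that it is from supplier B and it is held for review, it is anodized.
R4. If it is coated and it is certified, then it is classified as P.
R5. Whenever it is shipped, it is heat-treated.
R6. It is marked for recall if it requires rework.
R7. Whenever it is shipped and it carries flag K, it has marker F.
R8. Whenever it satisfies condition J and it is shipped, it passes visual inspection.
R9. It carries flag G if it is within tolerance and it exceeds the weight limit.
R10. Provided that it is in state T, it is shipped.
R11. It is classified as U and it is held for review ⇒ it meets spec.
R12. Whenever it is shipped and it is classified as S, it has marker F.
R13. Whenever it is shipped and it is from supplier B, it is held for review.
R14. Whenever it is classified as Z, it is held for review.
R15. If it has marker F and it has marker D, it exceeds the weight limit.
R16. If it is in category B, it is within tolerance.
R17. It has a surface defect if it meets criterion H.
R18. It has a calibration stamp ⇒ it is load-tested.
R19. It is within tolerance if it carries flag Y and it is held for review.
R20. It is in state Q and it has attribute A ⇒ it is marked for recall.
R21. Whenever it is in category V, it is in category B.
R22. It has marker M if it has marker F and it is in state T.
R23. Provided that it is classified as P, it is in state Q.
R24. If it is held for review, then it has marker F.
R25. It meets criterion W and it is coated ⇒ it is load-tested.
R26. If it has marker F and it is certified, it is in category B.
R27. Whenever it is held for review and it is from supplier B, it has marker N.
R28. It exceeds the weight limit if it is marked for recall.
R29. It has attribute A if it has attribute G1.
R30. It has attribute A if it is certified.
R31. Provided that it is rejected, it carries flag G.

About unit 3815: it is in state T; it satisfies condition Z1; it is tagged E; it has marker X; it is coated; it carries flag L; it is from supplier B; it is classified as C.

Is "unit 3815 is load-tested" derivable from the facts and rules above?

No

Forward chaining from the given facts derives: is shipped, is held for review, has marker F, has marker N, passes the pressure test, is anodized, is heat-treated, has marker M.
Rules concluding "it is load-tested": R18 needs "it has a calibration stamp"; R25 needs "it meets criterion W" — none of these are established.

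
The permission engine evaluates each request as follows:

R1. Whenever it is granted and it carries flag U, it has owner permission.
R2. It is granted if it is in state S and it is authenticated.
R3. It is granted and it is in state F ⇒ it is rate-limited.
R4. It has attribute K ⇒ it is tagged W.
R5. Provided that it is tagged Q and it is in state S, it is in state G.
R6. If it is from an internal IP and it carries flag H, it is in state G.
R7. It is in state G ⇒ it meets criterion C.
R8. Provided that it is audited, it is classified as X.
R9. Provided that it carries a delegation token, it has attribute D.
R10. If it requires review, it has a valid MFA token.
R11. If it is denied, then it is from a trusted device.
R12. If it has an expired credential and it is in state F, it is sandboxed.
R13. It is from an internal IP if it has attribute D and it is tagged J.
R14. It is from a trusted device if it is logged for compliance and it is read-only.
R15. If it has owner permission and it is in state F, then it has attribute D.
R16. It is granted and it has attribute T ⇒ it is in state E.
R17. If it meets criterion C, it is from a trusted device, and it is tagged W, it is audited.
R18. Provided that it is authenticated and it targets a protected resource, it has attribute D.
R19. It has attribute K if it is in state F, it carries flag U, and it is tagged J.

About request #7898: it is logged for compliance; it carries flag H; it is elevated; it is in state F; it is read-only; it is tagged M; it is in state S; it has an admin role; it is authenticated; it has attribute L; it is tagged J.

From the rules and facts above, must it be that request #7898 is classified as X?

No

Forward chaining from the given facts derives: is granted, is rate-limited, is from a trusted device.
The only rule concluding "it is classified as X" is R8, which needs "it is audited"; that is never established.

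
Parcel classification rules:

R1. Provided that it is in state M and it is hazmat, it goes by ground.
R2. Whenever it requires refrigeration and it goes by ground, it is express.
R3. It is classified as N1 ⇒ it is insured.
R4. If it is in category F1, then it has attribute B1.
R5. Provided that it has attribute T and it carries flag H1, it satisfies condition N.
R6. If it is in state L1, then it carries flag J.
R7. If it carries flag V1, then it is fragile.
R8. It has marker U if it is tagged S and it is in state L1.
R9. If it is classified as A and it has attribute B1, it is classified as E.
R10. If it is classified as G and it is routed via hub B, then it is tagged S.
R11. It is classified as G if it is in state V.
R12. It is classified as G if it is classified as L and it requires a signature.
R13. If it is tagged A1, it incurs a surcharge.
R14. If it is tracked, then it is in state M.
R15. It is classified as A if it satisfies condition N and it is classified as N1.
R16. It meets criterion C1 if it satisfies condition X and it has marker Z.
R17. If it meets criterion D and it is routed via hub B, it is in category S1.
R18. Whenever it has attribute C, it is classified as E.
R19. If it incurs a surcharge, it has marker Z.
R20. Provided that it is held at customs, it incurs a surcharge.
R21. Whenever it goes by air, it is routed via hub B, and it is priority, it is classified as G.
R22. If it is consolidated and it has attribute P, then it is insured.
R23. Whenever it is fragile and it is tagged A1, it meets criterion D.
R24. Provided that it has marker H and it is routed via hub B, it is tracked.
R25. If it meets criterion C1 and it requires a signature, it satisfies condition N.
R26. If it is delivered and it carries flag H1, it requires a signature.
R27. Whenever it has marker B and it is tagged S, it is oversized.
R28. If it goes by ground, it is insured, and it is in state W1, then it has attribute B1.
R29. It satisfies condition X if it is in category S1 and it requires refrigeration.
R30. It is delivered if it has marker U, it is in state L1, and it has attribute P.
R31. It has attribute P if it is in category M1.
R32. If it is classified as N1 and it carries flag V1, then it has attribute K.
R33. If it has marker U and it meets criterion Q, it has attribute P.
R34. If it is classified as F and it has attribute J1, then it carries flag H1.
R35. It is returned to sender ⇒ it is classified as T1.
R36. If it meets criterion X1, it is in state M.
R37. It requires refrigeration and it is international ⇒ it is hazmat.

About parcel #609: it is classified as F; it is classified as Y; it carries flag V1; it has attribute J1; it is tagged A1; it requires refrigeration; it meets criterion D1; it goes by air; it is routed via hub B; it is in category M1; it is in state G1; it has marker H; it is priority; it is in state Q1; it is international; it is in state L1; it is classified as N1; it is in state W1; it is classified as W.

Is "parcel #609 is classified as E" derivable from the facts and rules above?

Yes

By R3 (it is classified as N1): it is insured.
By R7 (it carries flag V1): it is fragile.
By R13 (it is tagged A1): it incurs a surcharge.
By R19 (it incurs a surcharge): it has marker Z.
By R21 (it goes by air, it is routed via hub B, it is priority): it is classified as G.
By R23 (it is fragile, it is tagged A1): it meets criterion D.
By R24 (it has marker H, it is routed via hub B): it is tracked.
By R31 (it is in category M1): it has attribute P.
By R34 (it is classified as F, it has attribute J1): it carries flag H1.
By R37 (it requires refrigeration, it is international): it is hazmat.
By R10 (it is classified as G, it is routed via hub B): it is tagged S.
By R14 (it is tracked): it is in state M.
By R17 (it meets criterion D, it is routed via hub B): it is in category S1.
By R29 (it is in category S1, it requires refrigeration): it satisfies condition X.
By R1 (it is in state M, it is hazmat): it goes by ground.
By R8 (it is tagged S, it is in state L1): it has marker U.
By R16 (it satisfies condition X, it has marker Z): it meets criterion C1.
By R28 (it goes by ground, it is insured, it is in state W1): it has attribute B1.
By R30 (it has marker U, it is in state L1, it has attribute P): it is delivered.
By R26 (it is delivered, it carries flag H1): it requires a signature.
By R25 (it meets criterion C1, it requires a signature): it satisfies condition N.
By R15 (it satisfies condition N, it is classified as N1): it is classified as A.
By R9 (it is classified as A, it has attribute B1): it is classified as E.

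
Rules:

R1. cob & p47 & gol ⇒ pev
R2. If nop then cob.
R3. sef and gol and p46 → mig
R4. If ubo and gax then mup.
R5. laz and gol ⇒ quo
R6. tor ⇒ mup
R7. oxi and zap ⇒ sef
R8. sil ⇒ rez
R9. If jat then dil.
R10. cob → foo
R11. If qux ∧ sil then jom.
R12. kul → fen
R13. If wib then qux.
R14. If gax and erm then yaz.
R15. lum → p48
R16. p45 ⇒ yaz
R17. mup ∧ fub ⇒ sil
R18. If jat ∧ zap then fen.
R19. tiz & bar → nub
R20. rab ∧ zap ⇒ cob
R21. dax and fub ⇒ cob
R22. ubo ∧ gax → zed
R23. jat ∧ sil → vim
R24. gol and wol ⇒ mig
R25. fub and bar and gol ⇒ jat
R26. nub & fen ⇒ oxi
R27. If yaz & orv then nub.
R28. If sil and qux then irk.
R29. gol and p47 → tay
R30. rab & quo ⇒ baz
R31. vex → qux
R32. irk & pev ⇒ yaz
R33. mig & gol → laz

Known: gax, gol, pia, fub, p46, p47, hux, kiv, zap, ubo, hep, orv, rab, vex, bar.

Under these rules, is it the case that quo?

Yes

mup  (by R4: ubo, gax)
sil  (by R17: mup, fub)
cob  (by R20: rab, zap)
jat  (by R25: fub, bar, gol)
qux  (by R31: vex)
pev  (by R1: cob, p47, gol)
fen  (by R18: jat, zap)
irk  (by R28: sil, qux)
yaz  (by R32: irk, pev)
nub  (by R27: yaz, orv)
oxi  (by R26: nub, fen)
sef  (by R7: oxi, zap)
mig  (by R3: sef, gol, p46)
laz  (by R33: mig, gol)
quo  (by R5: laz, gol)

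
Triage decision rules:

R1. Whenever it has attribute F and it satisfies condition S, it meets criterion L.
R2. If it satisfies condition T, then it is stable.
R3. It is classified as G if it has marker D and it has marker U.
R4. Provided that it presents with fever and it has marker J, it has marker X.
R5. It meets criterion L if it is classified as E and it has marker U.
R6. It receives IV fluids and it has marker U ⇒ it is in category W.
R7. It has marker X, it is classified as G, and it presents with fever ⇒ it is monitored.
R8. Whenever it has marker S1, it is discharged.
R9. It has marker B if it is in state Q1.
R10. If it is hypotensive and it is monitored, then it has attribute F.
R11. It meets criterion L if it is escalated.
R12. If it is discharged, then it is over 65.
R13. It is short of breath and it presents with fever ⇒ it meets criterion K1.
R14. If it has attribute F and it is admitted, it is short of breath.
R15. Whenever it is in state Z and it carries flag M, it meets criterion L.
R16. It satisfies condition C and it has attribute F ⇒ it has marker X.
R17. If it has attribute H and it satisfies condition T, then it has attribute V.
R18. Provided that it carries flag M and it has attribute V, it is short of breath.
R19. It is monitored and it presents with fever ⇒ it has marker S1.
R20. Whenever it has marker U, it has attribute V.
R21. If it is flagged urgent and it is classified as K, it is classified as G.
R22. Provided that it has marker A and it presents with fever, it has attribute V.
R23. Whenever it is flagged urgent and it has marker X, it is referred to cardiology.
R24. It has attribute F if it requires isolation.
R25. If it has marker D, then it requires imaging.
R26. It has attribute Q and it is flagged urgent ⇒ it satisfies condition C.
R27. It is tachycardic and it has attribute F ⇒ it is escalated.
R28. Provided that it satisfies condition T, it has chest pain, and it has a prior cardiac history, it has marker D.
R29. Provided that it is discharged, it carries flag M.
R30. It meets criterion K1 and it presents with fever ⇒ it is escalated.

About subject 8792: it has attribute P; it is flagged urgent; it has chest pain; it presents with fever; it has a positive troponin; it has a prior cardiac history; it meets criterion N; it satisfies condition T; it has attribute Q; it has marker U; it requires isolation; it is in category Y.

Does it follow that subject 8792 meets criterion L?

Yes

By R20 (it has marker U): it has attribute V.
By R24 (it requires isolation): it has attribute F.
By R26 (it has attribute Q, it is flagged urgent): it satisfies condition C.
By R28 (it satisfies condition T, it has chest pain, it has a prior cardiac history): it has marker D.
By R3 (it has marker D, it has marker U): it is classified as G.
By R16 (it satisfies condition C, it has attribute F): it has marker X.
By R7 (it has marker X, it is classified as G, it presents with fever): it is monitored.
By R19 (it is monitored, it presents with fever): it has marker S1.
By R8 (it has marker S1): it is discharged.
By R29 (it is discharged): it carries flag M.
By R18 (it carries flag M, it has attribute V): it is short of breath.
By R13 (it is short of breath, it presents with fever): it meets criterion K1.
By R30 (it meets criterion K1, it presents with fever): it is escalated.
By R11 (it is escalated): it meets criterion L.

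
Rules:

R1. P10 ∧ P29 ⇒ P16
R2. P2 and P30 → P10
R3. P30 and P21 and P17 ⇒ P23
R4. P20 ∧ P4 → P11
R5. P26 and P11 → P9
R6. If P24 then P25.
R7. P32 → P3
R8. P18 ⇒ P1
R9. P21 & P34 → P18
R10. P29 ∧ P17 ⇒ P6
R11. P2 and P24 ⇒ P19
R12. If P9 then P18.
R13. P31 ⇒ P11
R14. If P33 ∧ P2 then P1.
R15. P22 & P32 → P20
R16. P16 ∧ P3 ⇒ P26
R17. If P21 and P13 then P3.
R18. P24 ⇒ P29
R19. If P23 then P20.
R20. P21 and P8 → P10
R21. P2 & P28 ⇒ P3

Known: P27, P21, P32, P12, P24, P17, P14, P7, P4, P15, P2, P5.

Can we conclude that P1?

No

Forward chaining from the given facts derives: P25, P3, P19, P29, P6.
Rules concluding P1: R8 needs P18; R14 needs P33 — none of these are established.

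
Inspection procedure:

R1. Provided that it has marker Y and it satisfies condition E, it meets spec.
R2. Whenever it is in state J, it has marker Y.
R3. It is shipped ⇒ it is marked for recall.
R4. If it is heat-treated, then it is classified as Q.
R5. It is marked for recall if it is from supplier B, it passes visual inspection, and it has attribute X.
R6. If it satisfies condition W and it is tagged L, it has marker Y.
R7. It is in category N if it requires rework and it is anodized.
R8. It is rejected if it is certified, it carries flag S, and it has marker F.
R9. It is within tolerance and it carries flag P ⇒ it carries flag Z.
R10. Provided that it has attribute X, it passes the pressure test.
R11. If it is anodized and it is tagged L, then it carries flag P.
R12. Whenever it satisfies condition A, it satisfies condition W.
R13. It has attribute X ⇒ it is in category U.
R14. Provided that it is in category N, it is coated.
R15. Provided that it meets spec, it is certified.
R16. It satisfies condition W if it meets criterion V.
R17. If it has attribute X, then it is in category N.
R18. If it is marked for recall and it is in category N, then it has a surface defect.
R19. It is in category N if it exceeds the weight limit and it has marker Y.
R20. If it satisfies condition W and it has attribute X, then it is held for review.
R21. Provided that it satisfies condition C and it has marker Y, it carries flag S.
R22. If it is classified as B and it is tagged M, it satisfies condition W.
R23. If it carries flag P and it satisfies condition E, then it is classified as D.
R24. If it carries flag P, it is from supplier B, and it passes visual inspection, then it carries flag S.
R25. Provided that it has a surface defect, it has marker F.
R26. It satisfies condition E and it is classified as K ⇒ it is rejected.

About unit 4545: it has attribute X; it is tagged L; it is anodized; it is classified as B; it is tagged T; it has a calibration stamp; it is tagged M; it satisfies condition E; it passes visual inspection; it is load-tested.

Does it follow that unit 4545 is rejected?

Forward chaining from the given facts derives: passes the pressure test, carries flag P, is in category U, is in category N, satisfies condition W, is classified as D, has marker Y, is coated, is held for review, meets spec, is certified.
Rules concluding "it is rejected": R8 needs "it carries flag S"; R26 needs "it is classified as K" — none of these are established.

No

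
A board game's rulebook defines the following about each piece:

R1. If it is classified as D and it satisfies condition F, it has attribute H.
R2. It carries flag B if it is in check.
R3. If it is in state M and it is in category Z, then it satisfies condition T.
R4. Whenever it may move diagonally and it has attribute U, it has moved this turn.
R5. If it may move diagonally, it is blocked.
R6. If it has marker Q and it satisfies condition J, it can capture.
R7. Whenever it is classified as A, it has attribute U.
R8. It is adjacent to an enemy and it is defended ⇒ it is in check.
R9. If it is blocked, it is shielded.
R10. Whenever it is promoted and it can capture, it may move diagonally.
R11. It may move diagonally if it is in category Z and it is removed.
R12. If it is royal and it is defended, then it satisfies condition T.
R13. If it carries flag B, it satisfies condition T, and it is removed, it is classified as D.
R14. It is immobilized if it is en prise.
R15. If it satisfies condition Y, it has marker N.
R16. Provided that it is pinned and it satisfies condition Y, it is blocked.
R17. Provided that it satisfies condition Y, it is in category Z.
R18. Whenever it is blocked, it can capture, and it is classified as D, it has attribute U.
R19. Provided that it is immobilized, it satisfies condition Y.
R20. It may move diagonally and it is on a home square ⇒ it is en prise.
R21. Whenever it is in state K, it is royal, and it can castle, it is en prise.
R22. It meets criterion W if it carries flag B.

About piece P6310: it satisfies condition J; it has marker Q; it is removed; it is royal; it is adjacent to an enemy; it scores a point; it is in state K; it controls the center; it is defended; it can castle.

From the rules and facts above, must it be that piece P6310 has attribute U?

By R6 (it has marker Q, it satisfies condition J): it can capture.
By R8 (it is adjacent to an enemy, it is defended): it is in check.
By R12 (it is royal, it is defended): it satisfies condition T.
By R21 (it is in state K, it is royal, it can castle): it is en prise.
By R2 (it is in check): it carries flag B.
By R13 (it carries flag B, it satisfies condition T, it is removed): it is classified as D.
By R14 (it is en prise): it is immobilized.
By R19 (it is immobilized): it satisfies condition Y.
By R17 (it satisfies condition Y): it is in category Z.
By R11 (it is in category Z, it is removed): it may move diagonally.
By R5 (it may move diagonally): it is blocked.
By R18 (it is blocked, it can capture, it is classified as D): it has attribute U.

Yes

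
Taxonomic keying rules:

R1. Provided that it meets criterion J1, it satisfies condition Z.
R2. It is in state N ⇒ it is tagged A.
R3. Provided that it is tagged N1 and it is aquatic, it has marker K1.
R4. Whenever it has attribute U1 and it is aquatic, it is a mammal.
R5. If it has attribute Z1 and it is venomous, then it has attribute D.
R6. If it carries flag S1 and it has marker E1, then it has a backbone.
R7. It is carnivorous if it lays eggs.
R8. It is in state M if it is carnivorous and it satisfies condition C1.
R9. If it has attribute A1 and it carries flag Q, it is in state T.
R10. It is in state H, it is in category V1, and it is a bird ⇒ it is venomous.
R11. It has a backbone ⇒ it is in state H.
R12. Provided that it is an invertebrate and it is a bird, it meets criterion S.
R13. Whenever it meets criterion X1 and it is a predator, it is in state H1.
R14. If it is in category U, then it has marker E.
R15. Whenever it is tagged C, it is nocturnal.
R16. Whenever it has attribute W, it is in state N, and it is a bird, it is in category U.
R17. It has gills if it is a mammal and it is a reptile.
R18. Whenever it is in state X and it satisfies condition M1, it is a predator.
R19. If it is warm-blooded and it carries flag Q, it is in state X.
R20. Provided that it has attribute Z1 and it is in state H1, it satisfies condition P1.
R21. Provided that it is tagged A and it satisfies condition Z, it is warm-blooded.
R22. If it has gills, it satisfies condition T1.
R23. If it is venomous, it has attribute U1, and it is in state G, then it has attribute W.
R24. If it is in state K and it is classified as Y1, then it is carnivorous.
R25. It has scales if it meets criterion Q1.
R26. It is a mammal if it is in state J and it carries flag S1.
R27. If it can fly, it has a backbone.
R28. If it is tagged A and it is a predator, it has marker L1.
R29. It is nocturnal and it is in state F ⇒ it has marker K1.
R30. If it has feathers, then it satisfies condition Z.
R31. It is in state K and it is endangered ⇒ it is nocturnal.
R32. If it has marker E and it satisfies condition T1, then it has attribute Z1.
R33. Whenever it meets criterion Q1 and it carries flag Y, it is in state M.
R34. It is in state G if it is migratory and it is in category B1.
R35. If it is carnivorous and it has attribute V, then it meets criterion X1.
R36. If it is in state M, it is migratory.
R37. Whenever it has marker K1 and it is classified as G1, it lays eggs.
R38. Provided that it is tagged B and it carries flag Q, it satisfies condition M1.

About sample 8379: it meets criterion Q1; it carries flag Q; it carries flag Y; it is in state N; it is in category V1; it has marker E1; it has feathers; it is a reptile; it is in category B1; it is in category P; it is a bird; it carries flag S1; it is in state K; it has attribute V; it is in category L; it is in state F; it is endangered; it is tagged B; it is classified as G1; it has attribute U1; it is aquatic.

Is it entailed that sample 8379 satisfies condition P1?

Yes

By R2 (it is in state N): it is tagged A.
By R4 (it has attribute U1, it is aquatic): it is a mammal.
By R6 (it carries flag S1, it has marker E1): it has a backbone.
By R11 (it has a backbone): it is in state H.
By R17 (it is a mammal, it is a reptile): it has gills.
By R22 (it has gills): it satisfies condition T1.
By R30 (it has feathers): it satisfies condition Z.
By R31 (it is in state K, it is endangered): it is nocturnal.
By R33 (it meets criterion Q1, it carries flag Y): it is in state M.
By R36 (it is in state M): it is migratory.
By R38 (it is tagged B, it carries flag Q): it satisfies condition M1.
By R10 (it is in state H, it is in category V1, it is a bird): it is venomous.
By R21 (it is tagged A, it satisfies condition Z): it is warm-blooded.
By R29 (it is nocturnal, it is in state F): it has marker K1.
By R34 (it is migratory, it is in category B1): it is in state G.
By R37 (it has marker K1, it is classified as G1): it lays eggs.
By R7 (it lays eggs): it is carnivorous.
By R19 (it is warm-blooded, it carries flag Q): it is in state X.
By R23 (it is venomous, it has attribute U1, it is in state G): it has attribute W.
By R35 (it is carnivorous, it has attribute V): it meets criterion X1.
By R16 (it has attribute W, it is in state N, it is a bird): it is in category U.
By R18 (it is in state X, it satisfies condition M1): it is a predator.
By R13 (it meets criterion X1, it is a predator): it is in state H1.
By R14 (it is in category U): it has marker E.
By R32 (it has marker E, it satisfies condition T1): it has attribute Z1.
By R20 (it has attribute Z1, it is in state H1): it satisfies condition P1.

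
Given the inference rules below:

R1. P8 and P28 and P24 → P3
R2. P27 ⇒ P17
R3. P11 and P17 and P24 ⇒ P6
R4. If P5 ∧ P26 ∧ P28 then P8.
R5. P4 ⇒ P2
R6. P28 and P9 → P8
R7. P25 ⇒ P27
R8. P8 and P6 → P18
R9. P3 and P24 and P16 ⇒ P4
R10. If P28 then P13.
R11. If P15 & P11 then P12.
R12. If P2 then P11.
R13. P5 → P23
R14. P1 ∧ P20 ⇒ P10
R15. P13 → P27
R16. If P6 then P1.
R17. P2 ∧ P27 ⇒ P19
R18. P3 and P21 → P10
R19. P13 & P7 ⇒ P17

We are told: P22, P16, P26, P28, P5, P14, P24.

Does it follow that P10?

No

Forward chaining from the given facts derives: P8, P13, P23, P27, P3, P17, P4, P2, P11, P19, P6, P18, P1.
Rules concluding P10: R14 needs P20; R18 needs P21 — none of these are established.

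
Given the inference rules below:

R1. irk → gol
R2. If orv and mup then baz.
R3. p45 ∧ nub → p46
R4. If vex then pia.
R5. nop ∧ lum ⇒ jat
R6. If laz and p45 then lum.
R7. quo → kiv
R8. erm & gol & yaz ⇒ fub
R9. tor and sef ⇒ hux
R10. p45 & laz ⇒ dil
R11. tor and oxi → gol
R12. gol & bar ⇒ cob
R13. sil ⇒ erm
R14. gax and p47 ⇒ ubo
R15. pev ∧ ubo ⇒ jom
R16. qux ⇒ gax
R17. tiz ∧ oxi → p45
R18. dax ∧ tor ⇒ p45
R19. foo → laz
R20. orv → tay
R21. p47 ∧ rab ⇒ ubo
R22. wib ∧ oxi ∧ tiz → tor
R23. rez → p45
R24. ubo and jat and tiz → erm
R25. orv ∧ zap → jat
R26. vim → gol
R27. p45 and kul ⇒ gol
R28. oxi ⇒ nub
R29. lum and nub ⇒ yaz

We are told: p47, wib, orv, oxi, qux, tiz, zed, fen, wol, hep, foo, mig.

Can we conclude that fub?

No

Forward chaining from the given facts derives: gax, p45, laz, tay, tor, nub, p46, lum, dil, gol, ubo, yaz.
The only rule concluding fub is R8, which needs erm; that is never established.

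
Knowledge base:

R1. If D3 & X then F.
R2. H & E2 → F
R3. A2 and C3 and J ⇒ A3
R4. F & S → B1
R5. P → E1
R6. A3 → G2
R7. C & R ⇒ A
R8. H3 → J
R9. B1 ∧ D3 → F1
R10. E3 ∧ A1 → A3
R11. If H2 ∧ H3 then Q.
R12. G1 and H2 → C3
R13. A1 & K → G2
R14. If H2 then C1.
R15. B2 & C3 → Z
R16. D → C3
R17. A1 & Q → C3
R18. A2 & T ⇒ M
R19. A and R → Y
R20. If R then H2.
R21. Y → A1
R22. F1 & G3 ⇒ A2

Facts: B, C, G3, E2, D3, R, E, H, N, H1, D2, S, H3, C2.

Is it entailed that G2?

Yes

F  (by R2: H, E2)
B1  (by R4: F, S)
A  (by R7: C, R)
J  (by R8: H3)
F1  (by R9: B1, D3)
Y  (by R19: A, R)
H2  (by R20: R)
A1  (by R21: Y)
A2  (by R22: F1, G3)
Q  (by R11: H2, H3)
C3  (by R17: A1, Q)
A3  (by R3: A2, C3, J)
G2  (by R6: A3)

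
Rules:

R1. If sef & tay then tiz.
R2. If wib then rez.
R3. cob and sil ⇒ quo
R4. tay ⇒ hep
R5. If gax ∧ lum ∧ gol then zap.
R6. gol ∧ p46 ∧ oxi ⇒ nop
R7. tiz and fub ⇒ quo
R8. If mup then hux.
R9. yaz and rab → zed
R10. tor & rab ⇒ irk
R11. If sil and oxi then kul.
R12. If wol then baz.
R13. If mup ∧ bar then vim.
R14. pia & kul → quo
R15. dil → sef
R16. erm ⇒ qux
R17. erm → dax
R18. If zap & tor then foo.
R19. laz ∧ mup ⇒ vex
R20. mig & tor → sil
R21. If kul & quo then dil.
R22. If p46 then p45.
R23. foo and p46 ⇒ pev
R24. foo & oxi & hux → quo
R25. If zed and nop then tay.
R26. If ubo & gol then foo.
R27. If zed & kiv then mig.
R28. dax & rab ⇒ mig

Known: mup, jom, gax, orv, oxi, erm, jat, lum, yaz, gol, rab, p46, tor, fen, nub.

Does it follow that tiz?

zap  (by R5: gax, lum, gol)
nop  (by R6: gol, p46, oxi)
hux  (by R8: mup)
zed  (by R9: yaz, rab)
dax  (by R17: erm)
foo  (by R18: zap, tor)
quo  (by R24: foo, oxi, hux)
tay  (by R25: zed, nop)
mig  (by R28: dax, rab)
sil  (by R20: mig, tor)
kul  (by R11: sil, oxi)
dil  (by R21: kul, quo)
sef  (by R15: dil)
tiz  (by R1: sef, tay)

Yes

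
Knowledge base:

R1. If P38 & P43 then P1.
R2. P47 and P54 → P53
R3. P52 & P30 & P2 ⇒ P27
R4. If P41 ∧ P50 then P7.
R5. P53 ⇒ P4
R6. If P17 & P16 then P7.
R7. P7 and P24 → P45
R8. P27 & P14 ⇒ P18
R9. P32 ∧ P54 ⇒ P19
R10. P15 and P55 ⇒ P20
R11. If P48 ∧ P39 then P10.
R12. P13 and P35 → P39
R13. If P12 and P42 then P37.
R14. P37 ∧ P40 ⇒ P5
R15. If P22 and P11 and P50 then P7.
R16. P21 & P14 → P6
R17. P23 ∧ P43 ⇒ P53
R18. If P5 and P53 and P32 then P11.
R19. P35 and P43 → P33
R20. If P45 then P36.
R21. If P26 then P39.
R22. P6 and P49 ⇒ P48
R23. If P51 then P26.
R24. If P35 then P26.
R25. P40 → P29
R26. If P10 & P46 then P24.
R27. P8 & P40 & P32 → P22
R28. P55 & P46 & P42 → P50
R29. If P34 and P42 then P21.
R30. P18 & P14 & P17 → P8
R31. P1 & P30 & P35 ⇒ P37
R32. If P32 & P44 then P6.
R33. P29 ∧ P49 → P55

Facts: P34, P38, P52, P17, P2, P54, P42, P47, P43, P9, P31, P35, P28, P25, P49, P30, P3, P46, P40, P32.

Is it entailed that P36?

No

Forward chaining from the given facts derives: P1, P53, P27, P4, P19, P33, P26, P29, P21, P37, P55, P5, P11, P39, P50.
The only rule concluding P36 is R20, which needs P45; that is never established.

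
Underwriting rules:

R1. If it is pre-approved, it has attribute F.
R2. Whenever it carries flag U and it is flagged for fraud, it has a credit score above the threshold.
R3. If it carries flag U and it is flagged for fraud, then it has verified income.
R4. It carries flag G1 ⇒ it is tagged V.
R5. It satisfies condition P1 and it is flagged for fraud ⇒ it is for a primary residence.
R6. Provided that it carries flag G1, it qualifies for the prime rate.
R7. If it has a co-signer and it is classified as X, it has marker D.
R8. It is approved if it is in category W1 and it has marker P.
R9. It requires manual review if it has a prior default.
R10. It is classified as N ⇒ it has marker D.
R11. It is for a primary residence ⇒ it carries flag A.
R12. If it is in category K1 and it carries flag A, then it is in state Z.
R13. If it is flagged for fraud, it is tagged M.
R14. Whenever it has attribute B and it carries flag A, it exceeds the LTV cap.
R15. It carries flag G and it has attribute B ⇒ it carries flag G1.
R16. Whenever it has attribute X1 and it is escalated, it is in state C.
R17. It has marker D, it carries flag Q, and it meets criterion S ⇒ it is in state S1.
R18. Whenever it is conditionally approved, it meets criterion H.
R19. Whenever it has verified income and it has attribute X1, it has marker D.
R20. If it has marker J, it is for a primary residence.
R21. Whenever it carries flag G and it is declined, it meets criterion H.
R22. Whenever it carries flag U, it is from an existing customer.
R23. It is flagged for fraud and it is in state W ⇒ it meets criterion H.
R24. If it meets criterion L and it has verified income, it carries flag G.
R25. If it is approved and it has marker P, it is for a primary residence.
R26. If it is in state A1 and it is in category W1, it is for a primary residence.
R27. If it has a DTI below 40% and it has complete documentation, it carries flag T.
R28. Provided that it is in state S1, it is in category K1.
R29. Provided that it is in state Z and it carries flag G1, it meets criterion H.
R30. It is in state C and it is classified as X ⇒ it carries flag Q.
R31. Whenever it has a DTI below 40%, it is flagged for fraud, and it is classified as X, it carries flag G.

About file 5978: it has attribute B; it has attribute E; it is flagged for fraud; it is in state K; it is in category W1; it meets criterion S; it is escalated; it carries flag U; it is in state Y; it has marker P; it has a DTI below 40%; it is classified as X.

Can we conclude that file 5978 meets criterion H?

No

Forward chaining from the given facts derives: has a credit score above the threshold, has verified income, is approved, is tagged M, is from an existing customer, is for a primary residence, carries flag G, carries flag A, exceeds the LTV cap, carries flag G1, is tagged V, qualifies for the prime rate.
Rules concluding "it meets criterion H": R18 needs "it is conditionally approved"; R21 needs "it is declined"; R23 needs "it is in state W"; R29 needs "it is in state Z" — none of these are established.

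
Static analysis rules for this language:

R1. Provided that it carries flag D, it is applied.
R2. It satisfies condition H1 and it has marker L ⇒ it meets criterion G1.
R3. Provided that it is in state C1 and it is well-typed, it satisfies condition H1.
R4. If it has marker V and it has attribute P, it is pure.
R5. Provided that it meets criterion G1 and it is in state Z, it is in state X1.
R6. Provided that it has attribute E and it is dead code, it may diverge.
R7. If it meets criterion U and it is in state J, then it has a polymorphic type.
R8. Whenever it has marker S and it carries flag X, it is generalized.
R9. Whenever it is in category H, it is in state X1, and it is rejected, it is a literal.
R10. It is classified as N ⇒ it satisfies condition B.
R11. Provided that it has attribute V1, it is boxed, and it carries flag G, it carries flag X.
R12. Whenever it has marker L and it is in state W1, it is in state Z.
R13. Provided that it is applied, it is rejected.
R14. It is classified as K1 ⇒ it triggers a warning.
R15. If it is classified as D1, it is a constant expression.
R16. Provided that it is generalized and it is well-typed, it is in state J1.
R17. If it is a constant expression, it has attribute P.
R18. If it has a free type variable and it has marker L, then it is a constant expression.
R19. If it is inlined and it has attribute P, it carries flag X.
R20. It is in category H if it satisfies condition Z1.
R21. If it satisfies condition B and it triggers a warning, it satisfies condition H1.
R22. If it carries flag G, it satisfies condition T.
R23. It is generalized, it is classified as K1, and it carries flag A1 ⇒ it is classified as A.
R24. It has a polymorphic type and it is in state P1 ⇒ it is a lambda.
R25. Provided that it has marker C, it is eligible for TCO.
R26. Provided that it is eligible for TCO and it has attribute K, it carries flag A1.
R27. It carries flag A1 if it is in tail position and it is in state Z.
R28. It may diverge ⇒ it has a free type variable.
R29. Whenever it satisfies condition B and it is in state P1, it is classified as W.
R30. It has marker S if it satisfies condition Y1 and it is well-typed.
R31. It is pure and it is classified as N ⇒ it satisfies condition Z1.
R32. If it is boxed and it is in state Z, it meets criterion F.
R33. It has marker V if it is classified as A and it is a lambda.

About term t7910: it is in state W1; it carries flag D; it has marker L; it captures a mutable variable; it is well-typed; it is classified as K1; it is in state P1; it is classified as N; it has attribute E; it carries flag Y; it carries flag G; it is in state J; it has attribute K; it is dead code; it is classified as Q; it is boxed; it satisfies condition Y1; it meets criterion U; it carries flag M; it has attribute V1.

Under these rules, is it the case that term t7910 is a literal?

Forward chaining from the given facts derives: is applied, may diverge, has a polymorphic type, satisfies condition B, carries flag X, is in state Z, is rejected, triggers a warning, satisfies condition H1, satisfies condition T, is a lambda, has a free type variable, is classified as W, has marker S, meets criterion F, meets criterion G1, is in state X1, is generalized, is in state J1, is a constant expression, has attribute P.
The only rule concluding "it is a literal" is R9, which needs "it is in category H"; that is never established.

No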